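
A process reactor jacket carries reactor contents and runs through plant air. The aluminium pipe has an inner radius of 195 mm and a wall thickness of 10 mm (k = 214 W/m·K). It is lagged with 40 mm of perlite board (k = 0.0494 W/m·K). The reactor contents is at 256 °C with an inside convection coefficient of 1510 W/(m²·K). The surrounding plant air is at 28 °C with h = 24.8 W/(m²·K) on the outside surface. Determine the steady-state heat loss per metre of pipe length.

Treating each annulus and film as a series resistance:
R_inner film = 1/(h_i·2πr₁L) = 1/(1510×2π×0.195×1) = 5.405×10^-4 K/W
R_aluminium pipe wall = ln(205/195)/(2π×214×1) = 3.719×10^-5 K/W
R_perlite board = ln(245/205)/(2π×0.0494×1) = 0.5743 K/W
R_outer film = 1/(h_o·2πr_oL) = 1/(24.8×2π×0.245×1) = 0.02619 K/W
R_total = 0.601 K/W
Q = ΔT/R_total = 228/0.601

q′ ≈ 379 W/m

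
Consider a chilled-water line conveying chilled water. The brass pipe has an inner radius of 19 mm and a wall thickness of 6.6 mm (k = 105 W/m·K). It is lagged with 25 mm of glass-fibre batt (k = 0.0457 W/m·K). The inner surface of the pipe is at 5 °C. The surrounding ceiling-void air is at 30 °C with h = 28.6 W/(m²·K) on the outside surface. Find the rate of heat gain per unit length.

Cylindrical conduction, so R = ln(r₂/r₁)/(2πkL) per layer, in series:
R_brass pipe wall = ln(25.6/19)/(2π×105×1) = 4.519×10^-4 K/W
R_glass-fibre batt = ln(50.6/25.6)/(2π×0.0457×1) = 2.373 K/W
R_outer film = 1/(h_o·2πr_oL) = 1/(28.6×2π×0.0506×1) = 0.11 K/W
R_total = 2.483 K/W
Q = ΔT/R_total = 25/2.483

q′ ≈ 10.1 W/m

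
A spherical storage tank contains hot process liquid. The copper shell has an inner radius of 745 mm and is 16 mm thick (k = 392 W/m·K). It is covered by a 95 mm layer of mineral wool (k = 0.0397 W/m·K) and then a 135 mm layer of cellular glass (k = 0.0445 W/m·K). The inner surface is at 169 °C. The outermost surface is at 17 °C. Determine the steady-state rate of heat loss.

Spherical conduction: R = (1/r_in − 1/r_out)/(4πk) per layer; series-sum.
R_copper shell = (1/0.745 − 1/0.761)/(4π×392) = 5.729×10^-6 K/W
R_mineral wool = (1/0.761 − 1/0.856)/(4π×0.0397) = 0.2923 K/W
R_cellular glass = (1/0.856 − 1/0.991)/(4π×0.0445) = 0.2846 K/W
R_total = 0.5769 K/W
Q = ΔT/R_total = 152/0.5769

Q ≈ 263 W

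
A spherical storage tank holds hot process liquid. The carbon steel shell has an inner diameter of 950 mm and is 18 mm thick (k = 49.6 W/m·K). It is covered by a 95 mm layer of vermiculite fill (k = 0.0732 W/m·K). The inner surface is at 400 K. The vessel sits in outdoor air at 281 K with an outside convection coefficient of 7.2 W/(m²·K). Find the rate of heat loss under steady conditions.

Q ≈ 306 W

For a spherical shell R = (1/r₁ − 1/r₂)/(4πk); film R = 1/(h·4πr²). In series:
R_carbon steel shell = (1/0.475 − 1/0.493)/(4π×49.6) = 1.233×10^-4 K/W
R_vermiculite fill = (1/0.493 − 1/0.588)/(4π×0.0732) = 0.3563 K/W
R_outer film = 1/(h·4πr_o²) = 1/(7.2×4π×0.588²) = 0.03197 K/W
R_total = 0.3884 K/W
Q = ΔT/R_total = 119/0.3884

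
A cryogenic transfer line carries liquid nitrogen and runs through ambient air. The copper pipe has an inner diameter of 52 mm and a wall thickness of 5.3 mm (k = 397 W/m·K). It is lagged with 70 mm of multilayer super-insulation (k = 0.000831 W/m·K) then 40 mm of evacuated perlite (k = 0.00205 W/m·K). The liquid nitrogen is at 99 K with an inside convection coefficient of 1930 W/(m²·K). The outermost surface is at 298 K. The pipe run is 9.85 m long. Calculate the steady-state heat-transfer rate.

Radial resistances (cylindrical: R_cond = ln(r_o/r_i)/(2πkL), R_conv = 1/(h·2πrL)):
R_inner film = 1/(h_i·2πr₁L) = 1/(1930×2π×0.026×9.85) = 3.22×10^-4 K/W
R_copper pipe wall = ln(31.3/26)/(2π×397×9.85) = 7.551×10^-6 K/W
R_multilayer super-insulation = ln(101.3/31.3)/(2π×0.000831×9.85) = 22.84 K/W
R_evacuated perlite = ln(141.3/101.3)/(2π×0.00205×9.85) = 2.623 K/W
R_total = 25.46 K/W
Q = ΔT/R_total = 199/25.46

Q ≈ 7.82 W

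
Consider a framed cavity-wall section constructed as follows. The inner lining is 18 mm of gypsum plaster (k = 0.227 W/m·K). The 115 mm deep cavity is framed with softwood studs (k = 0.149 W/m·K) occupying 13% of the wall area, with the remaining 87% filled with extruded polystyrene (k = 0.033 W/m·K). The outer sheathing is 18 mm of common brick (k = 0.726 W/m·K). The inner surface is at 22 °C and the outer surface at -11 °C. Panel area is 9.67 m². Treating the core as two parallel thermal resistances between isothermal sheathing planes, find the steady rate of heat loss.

Q ≈ 128 W

Sheathing layers in series; stud and cavity paths in parallel between them.
R_inner = 0.018/(0.227×9.67) = 0.0082 K/W
R_stud  = 0.115/(0.149×0.13×9.67) = 0.614 K/W
R_cav   = 0.115/(0.033×0.87×9.67) = 0.4142 K/W
1/R_core = 1/R_stud + 1/R_cav → R_core = 0.2473 K/W
R_outer = 0.018/(0.726×9.67) = 0.002564 K/W
R_total = 0.2581 K/W
Q = ΔT/R_total = 33/0.2581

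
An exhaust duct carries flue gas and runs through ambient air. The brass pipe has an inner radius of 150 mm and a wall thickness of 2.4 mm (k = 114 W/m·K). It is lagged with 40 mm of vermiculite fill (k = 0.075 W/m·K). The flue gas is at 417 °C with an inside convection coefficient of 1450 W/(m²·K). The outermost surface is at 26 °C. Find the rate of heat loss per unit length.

q′ ≈ 789 W/m

Per-layer cylindrical resistances, series-summed:
R_inner film = 1/(h_i·2πr₁L) = 1/(1450×2π×0.15×1) = 7.317×10^-4 K/W
R_brass pipe wall = ln(152.4/150)/(2π×114×1) = 2.216×10^-5 K/W
R_vermiculite fill = ln(192.4/152.4)/(2π×0.075×1) = 0.4946 K/W
R_total = 0.4953 K/W
Q = ΔT/R_total = 391/0.4953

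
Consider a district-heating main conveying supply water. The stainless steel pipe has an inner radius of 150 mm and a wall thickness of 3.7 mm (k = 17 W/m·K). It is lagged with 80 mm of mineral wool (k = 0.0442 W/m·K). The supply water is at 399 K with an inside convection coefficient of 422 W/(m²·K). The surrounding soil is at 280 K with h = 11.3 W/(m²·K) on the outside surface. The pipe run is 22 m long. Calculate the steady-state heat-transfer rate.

Treating each annulus and film as a series resistance:
R_inner film = 1/(h_i·2πr₁L) = 1/(422×2π×0.15×22) = 1.143×10^-4 K/W
R_stainless steel pipe wall = ln(153.7/150)/(2π×17×22) = 1.037×10^-5 K/W
R_mineral wool = ln(233.7/153.7)/(2π×0.0442×22) = 0.06858 K/W
R_outer film = 1/(h_o·2πr_oL) = 1/(11.3×2π×0.2337×22) = 0.002739 K/W
R_total = 0.07145 K/W
Q = ΔT/R_total = 119/0.07145

Q ≈ 1670 W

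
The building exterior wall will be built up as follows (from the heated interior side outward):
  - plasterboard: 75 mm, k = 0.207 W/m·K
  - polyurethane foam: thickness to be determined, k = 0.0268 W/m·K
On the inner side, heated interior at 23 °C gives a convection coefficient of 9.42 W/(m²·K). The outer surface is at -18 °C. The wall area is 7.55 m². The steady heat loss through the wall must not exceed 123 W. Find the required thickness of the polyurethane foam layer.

Using the resistance-network approach (series):
R_inner film = 1/(h_i·A) = 1/(9.42×7.55) = 0.01406 K/W
R_plasterboard = L/(kA) = 0.075/(0.207×7.55) = 0.04799 K/W
Sum of the known resistances R_other = 0.06205 K/W
Required total resistance R_tot = ΔT/Q_allow = 41/123 = 0.3333 K/W
R_polyurethane foam = R_tot − R_other = 0.2713 K/W
L = R·k·A = 0.2713×0.0268×7.55

L ≈ 54.9 mm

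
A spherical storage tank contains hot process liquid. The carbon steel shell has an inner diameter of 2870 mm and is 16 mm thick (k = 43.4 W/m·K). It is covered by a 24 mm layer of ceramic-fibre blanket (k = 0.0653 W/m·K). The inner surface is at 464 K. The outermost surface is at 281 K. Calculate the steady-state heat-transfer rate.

Q ≈ 13400 W

Spherical conduction: R = (1/r_in − 1/r_out)/(4πk) per layer; series-sum.
R_carbon steel shell = (1/1.435 − 1/1.451)/(4π×43.4) = 1.409×10^-5 K/W
R_ceramic-fibre blanket = (1/1.451 − 1/1.475)/(4π×0.0653) = 0.01367 K/W
R_total = 0.01368 K/W
Q = ΔT/R_total = 183/0.01368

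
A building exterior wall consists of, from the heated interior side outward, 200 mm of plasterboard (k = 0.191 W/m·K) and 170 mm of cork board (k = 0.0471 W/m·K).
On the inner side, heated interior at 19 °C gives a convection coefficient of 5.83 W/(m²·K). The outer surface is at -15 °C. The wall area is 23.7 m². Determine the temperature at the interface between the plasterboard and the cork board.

T ≈ 10.4 °C

Treating each layer as a thermal resistance in series:
R_inner film = 1/(h_i·A) = 1/(5.83×23.7) = 0.007237 K/W
R_plasterboard = L/(kA) = 0.2/(0.191×23.7) = 0.04418 K/W
R_cork board = L/(kA) = 0.17/(0.0471×23.7) = 0.1523 K/W
R_total = 0.2037 K/W;  Q = ΔT/R_total = 34/0.2037 = 166.9 W
T_interface = T_inner − Q·ΣR(inner→interface) = 19 − 167×0.05142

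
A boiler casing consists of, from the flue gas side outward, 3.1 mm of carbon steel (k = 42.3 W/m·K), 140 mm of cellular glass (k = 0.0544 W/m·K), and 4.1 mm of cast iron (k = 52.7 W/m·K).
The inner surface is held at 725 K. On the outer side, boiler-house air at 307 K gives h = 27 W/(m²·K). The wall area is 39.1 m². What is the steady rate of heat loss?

Model the wall as resistances in series:
R_carbon steel = L/(kA) = 0.0031/(42.3×39.1) = 1.874×10^-6 K/W
R_cellular glass = L/(kA) = 0.14/(0.0544×39.1) = 0.06582 K/W
R_cast iron = L/(kA) = 0.0041/(52.7×39.1) = 1.99×10^-6 K/W
R_outer film = 1/(h_o·A) = 1/(27×39.1) = 9.472×10^-4 K/W
R_total = 0.06677 K/W
Q = ΔT / R_total = 418 / 0.06677

Q ≈ 6260 W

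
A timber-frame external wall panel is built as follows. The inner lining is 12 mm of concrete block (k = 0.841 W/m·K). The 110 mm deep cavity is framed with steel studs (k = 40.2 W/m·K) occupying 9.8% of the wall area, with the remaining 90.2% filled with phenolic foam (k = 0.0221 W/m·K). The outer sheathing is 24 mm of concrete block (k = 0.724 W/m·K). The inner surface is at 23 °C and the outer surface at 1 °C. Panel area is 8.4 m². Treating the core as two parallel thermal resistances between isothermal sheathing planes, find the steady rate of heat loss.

Sheathing layers in series; stud and cavity paths in parallel between them.
R_inner = 0.012/(0.841×8.4) = 0.001699 K/W
R_stud  = 0.11/(40.2×0.098×8.4) = 0.003324 K/W
R_cav   = 0.11/(0.0221×0.902×8.4) = 0.6569 K/W
1/R_core = 1/R_stud + 1/R_cav → R_core = 0.003307 K/W
R_outer = 0.024/(0.724×8.4) = 0.003946 K/W
R_total = 0.008952 K/W
Q = ΔT/R_total = 22/0.008952

Q ≈ 2460 W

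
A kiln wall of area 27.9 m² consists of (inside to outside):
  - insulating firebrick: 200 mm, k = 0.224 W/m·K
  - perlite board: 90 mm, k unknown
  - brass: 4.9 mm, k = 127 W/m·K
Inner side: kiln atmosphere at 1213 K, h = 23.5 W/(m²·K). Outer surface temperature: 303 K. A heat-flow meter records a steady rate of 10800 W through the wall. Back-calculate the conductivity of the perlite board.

k ≈ 0.0636 W/(m·K)

Model the wall as resistances in series:
R_inner film = 1/(h_i·A) = 1/(23.5×27.9) = 0.001525 K/W
R_insulating firebrick = L/(kA) = 0.2/(0.224×27.9) = 0.032 K/W
R_brass = L/(kA) = 0.0049/(127×27.9) = 1.383×10^-6 K/W
Sum of known resistances R_other = 0.03353 K/W
Total R = ΔT/Q = 910/10800 = 0.08426 K/W
R_perlite board = R_total − R_other = 0.05073 K/W
k = L/(R·A) = 0.09/(0.05073×27.9)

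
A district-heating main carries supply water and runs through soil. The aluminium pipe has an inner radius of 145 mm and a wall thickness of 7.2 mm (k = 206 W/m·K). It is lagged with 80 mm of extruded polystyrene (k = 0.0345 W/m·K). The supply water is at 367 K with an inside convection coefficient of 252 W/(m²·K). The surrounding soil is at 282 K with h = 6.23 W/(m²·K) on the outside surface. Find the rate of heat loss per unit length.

Cylindrical conduction, so R = ln(r₂/r₁)/(2πkL) per layer, in series:
R_inner film = 1/(h_i·2πr₁L) = 1/(252×2π×0.145×1) = 0.004356 K/W
R_aluminium pipe wall = ln(152.2/145)/(2π×206×1) = 3.744×10^-5 K/W
R_extruded polystyrene = ln(232.2/152.2)/(2π×0.0345×1) = 1.949 K/W
R_outer film = 1/(h_o·2πr_oL) = 1/(6.23×2π×0.2322×1) = 0.11 K/W
R_total = 2.063 K/W
Q = ΔT/R_total = 85/2.063

q′ ≈ 41.2 W/m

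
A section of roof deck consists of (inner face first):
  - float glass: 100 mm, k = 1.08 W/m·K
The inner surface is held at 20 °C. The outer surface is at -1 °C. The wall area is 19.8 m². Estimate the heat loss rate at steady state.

Q ≈ 4490 W

Treating each layer as a thermal resistance in series:
R_float glass = L/(kA) = 0.1/(1.08×19.8) = 0.004676 K/W
R_total = 0.004676 K/W
Q = ΔT / R_total = 21 / 0.004676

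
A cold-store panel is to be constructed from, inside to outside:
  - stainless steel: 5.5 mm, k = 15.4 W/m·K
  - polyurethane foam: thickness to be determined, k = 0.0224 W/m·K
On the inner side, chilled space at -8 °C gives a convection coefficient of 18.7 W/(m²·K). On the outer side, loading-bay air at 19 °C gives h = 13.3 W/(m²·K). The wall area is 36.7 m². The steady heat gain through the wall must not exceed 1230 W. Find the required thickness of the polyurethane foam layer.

L ≈ 15.2 mm

Series thermal resistances:
R_inner film = 1/(h_i·A) = 1/(18.7×36.7) = 0.001457 K/W
R_stainless steel = L/(kA) = 0.0055/(15.4×36.7) = 9.731×10^-6 K/W
R_outer film = 1/(h_o·A) = 1/(13.3×36.7) = 0.002049 K/W
Sum of the known resistances R_other = 0.003516 K/W
Required total resistance R_tot = ΔT/Q_allow = 27/1230 = 0.02195 K/W
R_polyurethane foam = R_tot − R_other = 0.01844 K/W
L = R·k·A = 0.01844×0.0224×36.7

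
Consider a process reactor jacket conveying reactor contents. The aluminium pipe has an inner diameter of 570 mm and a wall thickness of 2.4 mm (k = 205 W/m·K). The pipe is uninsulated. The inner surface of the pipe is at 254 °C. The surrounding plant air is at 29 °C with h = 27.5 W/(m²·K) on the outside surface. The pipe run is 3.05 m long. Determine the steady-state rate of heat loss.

Q ≈ 34100 W

Per-layer cylindrical resistances, series-summed:
R_aluminium pipe wall = ln(287.4/285)/(2π×205×3.05) = 2.135×10^-6 K/W
R_outer film = 1/(h_o·2πr_oL) = 1/(27.5×2π×0.2874×3.05) = 0.006602 K/W
R_total = 0.006605 K/W
Q = ΔT/R_total = 225/0.006605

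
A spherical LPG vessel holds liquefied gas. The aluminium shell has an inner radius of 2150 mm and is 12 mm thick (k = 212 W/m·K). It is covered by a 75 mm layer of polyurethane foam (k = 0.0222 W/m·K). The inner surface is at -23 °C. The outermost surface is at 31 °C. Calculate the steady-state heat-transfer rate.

Radial (spherical) resistances in series:
R_aluminium shell = (1/2.15 − 1/2.162)/(4π×212) = 9.69×10^-7 K/W
R_polyurethane foam = (1/2.162 − 1/2.237)/(4π×0.0222) = 0.05559 K/W
R_total = 0.05559 K/W
Q = ΔT/R_total = 54/0.05559

Q ≈ 971 W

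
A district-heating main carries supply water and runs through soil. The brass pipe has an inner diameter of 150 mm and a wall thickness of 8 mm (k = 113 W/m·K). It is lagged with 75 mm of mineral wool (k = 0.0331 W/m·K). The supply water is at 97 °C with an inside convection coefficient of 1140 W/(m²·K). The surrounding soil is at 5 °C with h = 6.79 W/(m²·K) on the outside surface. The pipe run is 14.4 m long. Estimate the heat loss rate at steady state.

Cylindrical conduction, so R = ln(r₂/r₁)/(2πkL) per layer, in series:
R_inner film = 1/(h_i·2πr₁L) = 1/(1140×2π×0.075×14.4) = 1.293×10^-4 K/W
R_brass pipe wall = ln(83/75)/(2π×113×14.4) = 9.913×10^-6 K/W
R_mineral wool = ln(158/83)/(2π×0.0331×14.4) = 0.215 K/W
R_outer film = 1/(h_o·2πr_oL) = 1/(6.79×2π×0.158×14.4) = 0.0103 K/W
R_total = 0.2254 K/W
Q = ΔT/R_total = 92/0.2254

Q ≈ 408 W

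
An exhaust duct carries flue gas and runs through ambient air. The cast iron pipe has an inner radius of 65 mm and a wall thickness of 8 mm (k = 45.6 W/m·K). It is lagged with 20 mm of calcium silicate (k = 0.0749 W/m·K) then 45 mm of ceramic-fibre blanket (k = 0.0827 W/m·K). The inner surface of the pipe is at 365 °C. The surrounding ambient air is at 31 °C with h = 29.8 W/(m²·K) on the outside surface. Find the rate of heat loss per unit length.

Radial resistances (cylindrical: R_cond = ln(r_o/r_i)/(2πkL), R_conv = 1/(h·2πrL)):
R_cast iron pipe wall = ln(73/65)/(2π×45.6×1) = 4.051×10^-4 K/W
R_calcium silicate = ln(93/73)/(2π×0.0749×1) = 0.5145 K/W
R_ceramic-fibre blanket = ln(138/93)/(2π×0.0827×1) = 0.7595 K/W
R_outer film = 1/(h_o·2πr_oL) = 1/(29.8×2π×0.138×1) = 0.0387 K/W
R_total = 1.313 K/W
Q = ΔT/R_total = 334/1.313

q′ ≈ 254 W/m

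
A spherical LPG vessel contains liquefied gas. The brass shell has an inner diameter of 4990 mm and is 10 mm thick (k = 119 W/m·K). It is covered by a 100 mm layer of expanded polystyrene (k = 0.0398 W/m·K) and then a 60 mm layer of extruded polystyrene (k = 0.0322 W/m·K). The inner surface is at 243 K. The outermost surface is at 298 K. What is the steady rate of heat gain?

Radial (spherical) resistances in series:
R_brass shell = (1/2.495 − 1/2.505)/(4π×119) = 1.07×10^-6 K/W
R_expanded polystyrene = (1/2.505 − 1/2.605)/(4π×0.0398) = 0.03064 K/W
R_extruded polystyrene = (1/2.605 − 1/2.665)/(4π×0.0322) = 0.02136 K/W
R_total = 0.052 K/W
Q = ΔT/R_total = 55/0.052

Q ≈ 1060 W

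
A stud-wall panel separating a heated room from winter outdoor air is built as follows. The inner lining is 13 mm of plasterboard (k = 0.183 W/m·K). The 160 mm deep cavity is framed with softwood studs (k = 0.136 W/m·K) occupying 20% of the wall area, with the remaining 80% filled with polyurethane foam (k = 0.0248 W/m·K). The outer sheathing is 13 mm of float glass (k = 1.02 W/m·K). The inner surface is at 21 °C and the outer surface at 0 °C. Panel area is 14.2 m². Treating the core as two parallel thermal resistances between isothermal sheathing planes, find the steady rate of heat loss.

Q ≈ 85.6 W

Sheathing layers in series; stud and cavity paths in parallel between them.
R_inner = 0.013/(0.183×14.2) = 0.005003 K/W
R_stud  = 0.16/(0.136×0.2×14.2) = 0.4143 K/W
R_cav   = 0.16/(0.0248×0.8×14.2) = 0.5679 K/W
1/R_core = 1/R_stud + 1/R_cav → R_core = 0.2395 K/W
R_outer = 0.013/(1.02×14.2) = 8.975×10^-4 K/W
R_total = 0.2454 K/W
Q = ΔT/R_total = 21/0.2454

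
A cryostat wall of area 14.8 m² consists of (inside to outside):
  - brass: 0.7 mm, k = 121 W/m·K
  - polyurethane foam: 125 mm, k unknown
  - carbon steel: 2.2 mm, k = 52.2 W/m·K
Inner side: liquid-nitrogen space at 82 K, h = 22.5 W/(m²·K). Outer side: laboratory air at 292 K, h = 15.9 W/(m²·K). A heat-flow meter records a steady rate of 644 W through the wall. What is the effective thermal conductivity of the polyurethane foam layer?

Series thermal resistances:
R_inner film = 1/(h_i·A) = 1/(22.5×14.8) = 0.003003 K/W
R_brass = L/(kA) = 0.0007/(121×14.8) = 3.909×10^-7 K/W
R_carbon steel = L/(kA) = 0.0022/(52.2×14.8) = 2.848×10^-6 K/W
R_outer film = 1/(h_o·A) = 1/(15.9×14.8) = 0.00425 K/W
Sum of known resistances R_other = 0.007256 K/W
Total R = ΔT/Q = 210/644 = 0.3261 K/W
R_polyurethane foam = R_total − R_other = 0.3188 K/W
k = L/(R·A) = 0.125/(0.3188×14.8)

k ≈ 0.0265 W/(m·K)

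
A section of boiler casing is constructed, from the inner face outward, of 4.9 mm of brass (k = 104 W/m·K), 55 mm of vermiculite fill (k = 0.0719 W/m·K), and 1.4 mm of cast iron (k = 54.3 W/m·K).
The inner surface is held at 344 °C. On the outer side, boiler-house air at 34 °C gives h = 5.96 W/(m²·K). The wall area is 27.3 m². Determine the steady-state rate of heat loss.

Treating each layer as a thermal resistance in series:
R_brass = L/(kA) = 0.0049/(104×27.3) = 1.726×10^-6 K/W
R_vermiculite fill = L/(kA) = 0.055/(0.0719×27.3) = 0.02802 K/W
R_cast iron = L/(kA) = 0.0014/(54.3×27.3) = 9.444×10^-7 K/W
R_outer film = 1/(h_o·A) = 1/(5.96×27.3) = 0.006146 K/W
R_total = 0.03417 K/W
Q = ΔT / R_total = 310 / 0.03417

Q ≈ 9070 W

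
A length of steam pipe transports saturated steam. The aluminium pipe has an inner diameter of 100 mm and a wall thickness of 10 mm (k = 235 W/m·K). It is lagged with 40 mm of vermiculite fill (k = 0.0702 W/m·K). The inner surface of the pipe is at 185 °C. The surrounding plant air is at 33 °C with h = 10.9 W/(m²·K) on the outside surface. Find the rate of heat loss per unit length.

Radial resistances (cylindrical: R_cond = ln(r_o/r_i)/(2πkL), R_conv = 1/(h·2πrL)):
R_aluminium pipe wall = ln(60/50)/(2π×235×1) = 1.235×10^-4 K/W
R_vermiculite fill = ln(100/60)/(2π×0.0702×1) = 1.158 K/W
R_outer film = 1/(h_o·2πr_oL) = 1/(10.9×2π×0.1×1) = 0.146 K/W
R_total = 1.304 K/W
Q = ΔT/R_total = 152/1.304

q′ ≈ 117 W/m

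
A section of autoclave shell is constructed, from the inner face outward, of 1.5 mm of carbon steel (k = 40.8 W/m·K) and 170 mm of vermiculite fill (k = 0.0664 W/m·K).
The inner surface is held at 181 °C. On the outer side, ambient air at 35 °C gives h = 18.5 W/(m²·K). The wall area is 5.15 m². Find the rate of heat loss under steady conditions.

Series thermal resistances:
R_carbon steel = L/(kA) = 0.0015/(40.8×5.15) = 7.139×10^-6 K/W
R_vermiculite fill = L/(kA) = 0.17/(0.0664×5.15) = 0.4971 K/W
R_outer film = 1/(h_o·A) = 1/(18.5×5.15) = 0.0105 K/W
R_total = 0.5076 K/W
Q = ΔT / R_total = 146 / 0.5076

Q ≈ 288 W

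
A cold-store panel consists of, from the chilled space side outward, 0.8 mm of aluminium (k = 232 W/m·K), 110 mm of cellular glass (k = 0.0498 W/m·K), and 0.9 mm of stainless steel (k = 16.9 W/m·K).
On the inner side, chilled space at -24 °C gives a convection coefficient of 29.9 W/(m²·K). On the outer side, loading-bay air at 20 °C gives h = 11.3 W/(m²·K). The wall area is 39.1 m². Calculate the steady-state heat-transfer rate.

Q ≈ 738 W

Thermal resistances in series:
R_inner film = 1/(h_i·A) = 1/(29.9×39.1) = 8.554×10^-4 K/W
R_aluminium = L/(kA) = 0.0008/(232×39.1) = 8.819×10^-8 K/W
R_cellular glass = L/(kA) = 0.11/(0.0498×39.1) = 0.05649 K/W
R_stainless steel = L/(kA) = 0.0009/(16.9×39.1) = 1.362×10^-6 K/W
R_outer film = 1/(h_o·A) = 1/(11.3×39.1) = 0.002263 K/W
R_total = 0.05961 K/W
Q = ΔT / R_total = 44 / 0.05961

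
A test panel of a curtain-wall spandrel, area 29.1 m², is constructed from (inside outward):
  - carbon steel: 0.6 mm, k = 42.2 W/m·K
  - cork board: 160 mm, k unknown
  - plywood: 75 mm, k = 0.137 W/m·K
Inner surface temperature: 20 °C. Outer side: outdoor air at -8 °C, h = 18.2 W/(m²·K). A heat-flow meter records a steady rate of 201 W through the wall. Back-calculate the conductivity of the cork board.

Series thermal resistances:
R_carbon steel = L/(kA) = 0.0006/(42.2×29.1) = 4.886×10^-7 K/W
R_plywood = L/(kA) = 0.075/(0.137×29.1) = 0.01881 K/W
R_outer film = 1/(h_o·A) = 1/(18.2×29.1) = 0.001888 K/W
Sum of known resistances R_other = 0.0207 K/W
Total R = ΔT/Q = 28/201 = 0.1393 K/W
R_cork board = R_total − R_other = 0.1186 K/W
k = L/(R·A) = 0.16/(0.1186×29.1)

k ≈ 0.0464 W/(m·K)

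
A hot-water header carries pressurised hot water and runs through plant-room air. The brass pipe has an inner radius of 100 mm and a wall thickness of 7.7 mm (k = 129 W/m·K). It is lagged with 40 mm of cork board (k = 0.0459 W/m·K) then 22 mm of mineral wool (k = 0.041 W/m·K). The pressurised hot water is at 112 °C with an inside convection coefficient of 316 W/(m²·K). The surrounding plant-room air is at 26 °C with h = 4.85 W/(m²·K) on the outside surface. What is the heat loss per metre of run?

Radial resistances (cylindrical: R_cond = ln(r_o/r_i)/(2πkL), R_conv = 1/(h·2πrL)):
R_inner film = 1/(h_i·2πr₁L) = 1/(316×2π×0.1×1) = 0.005037 K/W
R_brass pipe wall = ln(107.7/100)/(2π×129×1) = 9.152×10^-5 K/W
R_cork board = ln(147.7/107.7)/(2π×0.0459×1) = 1.095 K/W
R_mineral wool = ln(169.7/147.7)/(2π×0.041×1) = 0.539 K/W
R_outer film = 1/(h_o·2πr_oL) = 1/(4.85×2π×0.1697×1) = 0.1934 K/W
R_total = 1.833 K/W
Q = ΔT/R_total = 86/1.833

q′ ≈ 46.9 W/m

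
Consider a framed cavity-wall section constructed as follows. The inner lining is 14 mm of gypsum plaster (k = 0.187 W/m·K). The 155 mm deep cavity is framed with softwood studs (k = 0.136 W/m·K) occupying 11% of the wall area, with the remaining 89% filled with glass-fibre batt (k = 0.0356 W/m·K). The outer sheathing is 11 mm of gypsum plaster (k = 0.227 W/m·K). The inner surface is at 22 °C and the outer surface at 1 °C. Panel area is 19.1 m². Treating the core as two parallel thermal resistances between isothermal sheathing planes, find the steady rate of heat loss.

Sheathing layers in series; stud and cavity paths in parallel between them.
R_inner = 0.014/(0.187×19.1) = 0.00392 K/W
R_stud  = 0.155/(0.136×0.11×19.1) = 0.5425 K/W
R_cav   = 0.155/(0.0356×0.89×19.1) = 0.2561 K/W
1/R_core = 1/R_stud + 1/R_cav → R_core = 0.174 K/W
R_outer = 0.011/(0.227×19.1) = 0.002537 K/W
R_total = 0.1804 K/W
Q = ΔT/R_total = 21/0.1804

Q ≈ 116 W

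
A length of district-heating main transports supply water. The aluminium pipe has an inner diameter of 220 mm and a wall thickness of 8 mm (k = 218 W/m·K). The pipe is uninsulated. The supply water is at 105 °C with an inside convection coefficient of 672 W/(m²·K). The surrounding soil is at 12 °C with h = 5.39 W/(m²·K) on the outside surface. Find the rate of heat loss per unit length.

q′ ≈ 368 W/m

Radial resistances (cylindrical: R_cond = ln(r_o/r_i)/(2πkL), R_conv = 1/(h·2πrL)):
R_inner film = 1/(h_i·2πr₁L) = 1/(672×2π×0.11×1) = 0.002153 K/W
R_aluminium pipe wall = ln(118/110)/(2π×218×1) = 5.125×10^-5 K/W
R_outer film = 1/(h_o·2πr_oL) = 1/(5.39×2π×0.118×1) = 0.2502 K/W
R_total = 0.2524 K/W
Q = ΔT/R_total = 93/0.2524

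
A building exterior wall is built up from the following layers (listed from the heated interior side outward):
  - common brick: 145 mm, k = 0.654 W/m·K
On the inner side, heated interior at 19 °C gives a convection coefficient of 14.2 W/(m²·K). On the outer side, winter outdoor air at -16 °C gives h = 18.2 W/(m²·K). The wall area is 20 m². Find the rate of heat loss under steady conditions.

Thermal resistances in series:
R_inner film = 1/(h_i·A) = 1/(14.2×20) = 0.003521 K/W
R_common brick = L/(kA) = 0.145/(0.654×20) = 0.01109 K/W
R_outer film = 1/(h_o·A) = 1/(18.2×20) = 0.002747 K/W
R_total = 0.01735 K/W
Q = ΔT / R_total = 35 / 0.01735

Q ≈ 2020 W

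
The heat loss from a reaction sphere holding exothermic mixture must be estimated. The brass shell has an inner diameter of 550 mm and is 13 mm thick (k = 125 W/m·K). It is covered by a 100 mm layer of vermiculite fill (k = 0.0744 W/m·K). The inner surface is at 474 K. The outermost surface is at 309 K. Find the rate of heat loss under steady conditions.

Q ≈ 172 W

Radial (spherical) resistances in series:
R_brass shell = (1/0.275 − 1/0.288)/(4π×125) = 1.045×10^-4 K/W
R_vermiculite fill = (1/0.288 − 1/0.388)/(4π×0.0744) = 0.9572 K/W
R_total = 0.9573 K/W
Q = ΔT/R_total = 165/0.9573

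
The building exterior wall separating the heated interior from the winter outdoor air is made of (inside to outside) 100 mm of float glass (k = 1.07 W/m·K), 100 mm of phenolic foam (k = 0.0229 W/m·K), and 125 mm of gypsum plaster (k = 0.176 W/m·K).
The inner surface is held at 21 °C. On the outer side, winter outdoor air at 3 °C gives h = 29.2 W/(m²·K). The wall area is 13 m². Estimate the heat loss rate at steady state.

Thermal resistances in series:
R_float glass = L/(kA) = 0.1/(1.07×13) = 0.007189 K/W
R_phenolic foam = L/(kA) = 0.1/(0.0229×13) = 0.3359 K/W
R_gypsum plaster = L/(kA) = 0.125/(0.176×13) = 0.05463 K/W
R_outer film = 1/(h_o·A) = 1/(29.2×13) = 0.002634 K/W
R_total = 0.4004 K/W
Q = ΔT / R_total = 18 / 0.4004

Q ≈ 45 W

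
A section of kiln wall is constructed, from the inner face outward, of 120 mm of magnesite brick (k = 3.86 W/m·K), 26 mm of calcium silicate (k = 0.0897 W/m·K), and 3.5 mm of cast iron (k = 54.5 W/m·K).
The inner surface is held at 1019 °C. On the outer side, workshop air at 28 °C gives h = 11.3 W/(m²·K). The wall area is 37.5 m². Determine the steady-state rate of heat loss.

Series thermal resistances:
R_magnesite brick = L/(kA) = 0.12/(3.86×37.5) = 8.29×10^-4 K/W
R_calcium silicate = L/(kA) = 0.026/(0.0897×37.5) = 0.007729 K/W
R_cast iron = L/(kA) = 0.0035/(54.5×37.5) = 1.713×10^-6 K/W
R_outer film = 1/(h_o·A) = 1/(11.3×37.5) = 0.00236 K/W
R_total = 0.01092 K/W
Q = ΔT / R_total = 991 / 0.01092

Q ≈ 90800 W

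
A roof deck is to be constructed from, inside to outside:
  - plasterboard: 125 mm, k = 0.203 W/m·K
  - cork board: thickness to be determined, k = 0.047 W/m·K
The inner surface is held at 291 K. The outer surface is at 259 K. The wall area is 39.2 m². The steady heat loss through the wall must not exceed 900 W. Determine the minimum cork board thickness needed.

L ≈ 36.6 mm

Thermal resistances in series:
R_plasterboard = L/(kA) = 0.125/(0.203×39.2) = 0.01571 K/W
Sum of the known resistances R_other = 0.01571 K/W
Required total resistance R_tot = ΔT/Q_allow = 32/900 = 0.03556 K/W
R_cork board = R_tot − R_other = 0.01985 K/W
L = R·k·A = 0.01985×0.047×39.2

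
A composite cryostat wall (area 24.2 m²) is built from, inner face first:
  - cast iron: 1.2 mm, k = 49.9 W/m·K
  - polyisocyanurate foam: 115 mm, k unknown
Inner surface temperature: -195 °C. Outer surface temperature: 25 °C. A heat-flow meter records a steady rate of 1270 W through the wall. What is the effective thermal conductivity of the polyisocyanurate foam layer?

Treating each layer as a thermal resistance in series:
R_cast iron = L/(kA) = 0.0012/(49.9×24.2) = 9.937×10^-7 K/W
Sum of known resistances R_other = 9.937×10^-7 K/W
Total R = ΔT/Q = 220/1270 = 0.1732 K/W
R_polyisocyanurate foam = R_total − R_other = 0.1732 K/W
k = L/(R·A) = 0.115/(0.1732×24.2)

k ≈ 0.0274 W/(m·K)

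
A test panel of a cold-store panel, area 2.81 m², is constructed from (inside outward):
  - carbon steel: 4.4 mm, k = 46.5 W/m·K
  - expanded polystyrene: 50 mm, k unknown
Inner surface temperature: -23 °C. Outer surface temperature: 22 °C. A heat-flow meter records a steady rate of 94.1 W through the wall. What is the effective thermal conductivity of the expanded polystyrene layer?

k ≈ 0.0372 W/(m·K)

Using the resistance-network approach (series):
R_carbon steel = L/(kA) = 0.0044/(46.5×2.81) = 3.367×10^-5 K/W
Sum of known resistances R_other = 3.367×10^-5 K/W
Total R = ΔT/Q = 45/94.1 = 0.4782 K/W
R_expanded polystyrene = R_total − R_other = 0.4782 K/W
k = L/(R·A) = 0.05/(0.4782×2.81)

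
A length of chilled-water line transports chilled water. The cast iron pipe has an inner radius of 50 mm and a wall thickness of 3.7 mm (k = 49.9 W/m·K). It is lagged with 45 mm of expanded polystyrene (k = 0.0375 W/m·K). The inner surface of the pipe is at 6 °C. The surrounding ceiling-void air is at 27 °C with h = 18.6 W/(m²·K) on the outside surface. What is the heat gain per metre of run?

Radial resistances (cylindrical: R_cond = ln(r_o/r_i)/(2πkL), R_conv = 1/(h·2πrL)):
R_cast iron pipe wall = ln(53.7/50)/(2π×49.9×1) = 2.277×10^-4 K/W
R_expanded polystyrene = ln(98.7/53.7)/(2π×0.0375×1) = 2.583 K/W
R_outer film = 1/(h_o·2πr_oL) = 1/(18.6×2π×0.0987×1) = 0.08669 K/W
R_total = 2.67 K/W
Q = ΔT/R_total = 21/2.67

q′ ≈ 7.86 W/m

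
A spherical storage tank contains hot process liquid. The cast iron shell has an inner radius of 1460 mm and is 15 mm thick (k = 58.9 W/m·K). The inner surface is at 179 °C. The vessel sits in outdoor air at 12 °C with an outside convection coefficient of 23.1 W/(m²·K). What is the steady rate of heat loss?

Each spherical layer contributes R = (1/r_i − 1/r_o)/(4πk):
R_cast iron shell = (1/1.46 − 1/1.475)/(4π×58.9) = 9.411×10^-6 K/W
R_outer film = 1/(h·4πr_o²) = 1/(23.1×4π×1.475²) = 0.001583 K/W
R_total = 0.001593 K/W
Q = ΔT/R_total = 167/0.001593

Q ≈ 105000 W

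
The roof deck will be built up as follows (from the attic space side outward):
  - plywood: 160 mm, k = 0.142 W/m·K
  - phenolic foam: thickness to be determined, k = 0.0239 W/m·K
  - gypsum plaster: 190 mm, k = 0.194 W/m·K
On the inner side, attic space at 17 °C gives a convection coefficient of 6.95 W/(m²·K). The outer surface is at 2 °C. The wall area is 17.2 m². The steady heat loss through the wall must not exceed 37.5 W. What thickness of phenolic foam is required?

Model the wall as resistances in series:
R_inner film = 1/(h_i·A) = 1/(6.95×17.2) = 0.008365 K/W
R_plywood = L/(kA) = 0.16/(0.142×17.2) = 0.06551 K/W
R_gypsum plaster = L/(kA) = 0.19/(0.194×17.2) = 0.05694 K/W
Sum of the known resistances R_other = 0.1308 K/W
Required total resistance R_tot = ΔT/Q_allow = 15/37.5 = 0.4 K/W
R_phenolic foam = R_tot − R_other = 0.2692 K/W
L = R·k·A = 0.2692×0.0239×17.2

L ≈ 111 mm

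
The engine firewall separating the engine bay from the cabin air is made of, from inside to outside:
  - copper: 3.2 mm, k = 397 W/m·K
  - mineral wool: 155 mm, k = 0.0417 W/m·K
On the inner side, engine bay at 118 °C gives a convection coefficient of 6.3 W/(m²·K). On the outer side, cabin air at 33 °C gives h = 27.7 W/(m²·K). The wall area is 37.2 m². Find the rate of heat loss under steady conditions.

Q ≈ 808 W

Using the resistance-network approach (series):
R_inner film = 1/(h_i·A) = 1/(6.3×37.2) = 0.004267 K/W
R_copper = L/(kA) = 0.0032/(397×37.2) = 2.167×10^-7 K/W
R_mineral wool = L/(kA) = 0.155/(0.0417×37.2) = 0.09992 K/W
R_outer film = 1/(h_o·A) = 1/(27.7×37.2) = 9.705×10^-4 K/W
R_total = 0.1052 K/W
Q = ΔT / R_total = 85 / 0.1052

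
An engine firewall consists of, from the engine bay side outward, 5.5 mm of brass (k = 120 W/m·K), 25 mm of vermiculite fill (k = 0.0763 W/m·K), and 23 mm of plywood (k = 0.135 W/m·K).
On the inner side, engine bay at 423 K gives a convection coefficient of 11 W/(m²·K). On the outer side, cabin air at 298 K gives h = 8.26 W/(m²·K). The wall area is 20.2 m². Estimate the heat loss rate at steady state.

Treating each layer as a thermal resistance in series:
R_inner film = 1/(h_i·A) = 1/(11×20.2) = 0.0045 K/W
R_brass = L/(kA) = 0.0055/(120×20.2) = 2.269×10^-6 K/W
R_vermiculite fill = L/(kA) = 0.025/(0.0763×20.2) = 0.01622 K/W
R_plywood = L/(kA) = 0.023/(0.135×20.2) = 0.008434 K/W
R_outer film = 1/(h_o·A) = 1/(8.26×20.2) = 0.005993 K/W
R_total = 0.03515 K/W
Q = ΔT / R_total = 125 / 0.03515

Q ≈ 3560 W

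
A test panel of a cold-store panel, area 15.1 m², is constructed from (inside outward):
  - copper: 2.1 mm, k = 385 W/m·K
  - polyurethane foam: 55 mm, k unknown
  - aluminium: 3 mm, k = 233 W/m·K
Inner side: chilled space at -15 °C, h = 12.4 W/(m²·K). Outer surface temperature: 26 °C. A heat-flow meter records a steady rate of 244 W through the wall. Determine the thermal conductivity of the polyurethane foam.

k ≈ 0.0224 W/(m·K)

Treating each layer as a thermal resistance in series:
R_inner film = 1/(h_i·A) = 1/(12.4×15.1) = 0.005341 K/W
R_copper = L/(kA) = 0.0021/(385×15.1) = 3.612×10^-7 K/W
R_aluminium = L/(kA) = 0.003/(233×15.1) = 8.527×10^-7 K/W
Sum of known resistances R_other = 0.005342 K/W
Total R = ΔT/Q = 41/244 = 0.168 K/W
R_polyurethane foam = R_total − R_other = 0.1627 K/W
k = L/(R·A) = 0.055/(0.1627×15.1)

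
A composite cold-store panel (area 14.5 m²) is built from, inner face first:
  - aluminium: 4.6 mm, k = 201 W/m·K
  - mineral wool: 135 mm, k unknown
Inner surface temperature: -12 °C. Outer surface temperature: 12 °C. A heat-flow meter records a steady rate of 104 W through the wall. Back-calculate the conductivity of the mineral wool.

k ≈ 0.0403 W/(m·K)

Using the resistance-network approach (series):
R_aluminium = L/(kA) = 0.0046/(201×14.5) = 1.578×10^-6 K/W
Sum of known resistances R_other = 1.578×10^-6 K/W
Total R = ΔT/Q = 24/104 = 0.2308 K/W
R_mineral wool = R_total − R_other = 0.2308 K/W
k = L/(R·A) = 0.135/(0.2308×14.5)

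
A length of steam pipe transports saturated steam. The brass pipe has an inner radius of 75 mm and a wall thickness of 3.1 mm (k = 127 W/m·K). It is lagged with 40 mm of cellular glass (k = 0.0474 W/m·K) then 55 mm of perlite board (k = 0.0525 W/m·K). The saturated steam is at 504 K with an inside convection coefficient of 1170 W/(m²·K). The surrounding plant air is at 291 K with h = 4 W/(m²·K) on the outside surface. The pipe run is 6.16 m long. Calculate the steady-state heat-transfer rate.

Q ≈ 472 W

For a radial system each layer contributes R = ln(r_out/r_in)/(2πkL); films add R = 1/(hA).
R_inner film = 1/(h_i·2πr₁L) = 1/(1170×2π×0.075×6.16) = 2.944×10^-4 K/W
R_brass pipe wall = ln(78.1/75)/(2π×127×6.16) = 8.24×10^-6 K/W
R_cellular glass = ln(118.1/78.1)/(2π×0.0474×6.16) = 0.2254 K/W
R_perlite board = ln(173.1/118.1)/(2π×0.0525×6.16) = 0.1882 K/W
R_outer film = 1/(h_o·2πr_oL) = 1/(4×2π×0.1731×6.16) = 0.03731 K/W
R_total = 0.4512 K/W
Q = ΔT/R_total = 213/0.4512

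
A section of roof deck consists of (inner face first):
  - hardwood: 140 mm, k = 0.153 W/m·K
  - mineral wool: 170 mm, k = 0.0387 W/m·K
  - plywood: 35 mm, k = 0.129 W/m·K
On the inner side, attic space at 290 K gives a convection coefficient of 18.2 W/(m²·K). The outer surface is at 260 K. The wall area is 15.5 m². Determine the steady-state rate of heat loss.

Model the wall as resistances in series:
R_inner film = 1/(h_i·A) = 1/(18.2×15.5) = 0.003545 K/W
R_hardwood = L/(kA) = 0.14/(0.153×15.5) = 0.05903 K/W
R_mineral wool = L/(kA) = 0.17/(0.0387×15.5) = 0.2834 K/W
R_plywood = L/(kA) = 0.035/(0.129×15.5) = 0.0175 K/W
R_total = 0.3635 K/W
Q = ΔT / R_total = 30 / 0.3635

Q ≈ 82.5 W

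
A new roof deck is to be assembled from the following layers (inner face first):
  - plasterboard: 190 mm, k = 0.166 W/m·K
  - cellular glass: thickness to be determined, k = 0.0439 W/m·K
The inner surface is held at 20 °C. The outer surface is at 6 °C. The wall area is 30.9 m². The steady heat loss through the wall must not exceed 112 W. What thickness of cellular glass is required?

L ≈ 119 mm

Using the resistance-network approach (series):
R_plasterboard = L/(kA) = 0.19/(0.166×30.9) = 0.03704 K/W
Sum of the known resistances R_other = 0.03704 K/W
Required total resistance R_tot = ΔT/Q_allow = 14/112 = 0.125 K/W
R_cellular glass = R_tot − R_other = 0.08796 K/W
L = R·k·A = 0.08796×0.0439×30.9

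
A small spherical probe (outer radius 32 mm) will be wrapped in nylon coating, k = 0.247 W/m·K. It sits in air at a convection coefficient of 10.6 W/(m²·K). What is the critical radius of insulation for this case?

For a sphere r_cr = 2k/h = 2×0.247/10.6
r_cr = 46.6 mm; since the bare radius (32 mm) is below r_cr, adding a thin layer of insulation will *increase* heat loss.

r_cr ≈ 46.6 mm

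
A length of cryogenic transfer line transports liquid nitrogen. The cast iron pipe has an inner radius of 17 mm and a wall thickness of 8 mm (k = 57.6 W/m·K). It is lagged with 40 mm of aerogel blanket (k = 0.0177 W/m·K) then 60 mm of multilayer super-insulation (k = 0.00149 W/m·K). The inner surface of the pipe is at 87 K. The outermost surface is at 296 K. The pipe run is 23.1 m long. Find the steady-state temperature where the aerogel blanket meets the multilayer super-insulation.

Per-layer cylindrical resistances, series-summed:
R_cast iron pipe wall = ln(25/17)/(2π×57.6×23.1) = 4.613×10^-5 K/W
R_aerogel blanket = ln(65/25)/(2π×0.0177×23.1) = 0.3719 K/W
R_multilayer super-insulation = ln(125/65)/(2π×0.00149×23.1) = 3.024 K/W
R_total = 3.396 K/W
Q = ΔT/R_total = 209/3.396
Q = 61.5 W
T_interface = T_inner + Q·ΣR(inner→interface) = 87 + 61.5×0.372

T ≈ 110 K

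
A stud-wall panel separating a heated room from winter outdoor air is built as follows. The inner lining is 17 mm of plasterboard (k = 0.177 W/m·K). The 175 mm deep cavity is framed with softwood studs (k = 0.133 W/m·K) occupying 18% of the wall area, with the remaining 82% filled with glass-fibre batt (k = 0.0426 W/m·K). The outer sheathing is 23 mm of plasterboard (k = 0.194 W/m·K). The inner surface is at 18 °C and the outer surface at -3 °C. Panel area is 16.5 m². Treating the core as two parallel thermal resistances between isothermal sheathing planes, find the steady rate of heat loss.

Sheathing layers in series; stud and cavity paths in parallel between them.
R_inner = 0.017/(0.177×16.5) = 0.005821 K/W
R_stud  = 0.175/(0.133×0.18×16.5) = 0.443 K/W
R_cav   = 0.175/(0.0426×0.82×16.5) = 0.3036 K/W
1/R_core = 1/R_stud + 1/R_cav → R_core = 0.1802 K/W
R_outer = 0.023/(0.194×16.5) = 0.007185 K/W
R_total = 0.1932 K/W
Q = ΔT/R_total = 21/0.1932

Q ≈ 109 W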